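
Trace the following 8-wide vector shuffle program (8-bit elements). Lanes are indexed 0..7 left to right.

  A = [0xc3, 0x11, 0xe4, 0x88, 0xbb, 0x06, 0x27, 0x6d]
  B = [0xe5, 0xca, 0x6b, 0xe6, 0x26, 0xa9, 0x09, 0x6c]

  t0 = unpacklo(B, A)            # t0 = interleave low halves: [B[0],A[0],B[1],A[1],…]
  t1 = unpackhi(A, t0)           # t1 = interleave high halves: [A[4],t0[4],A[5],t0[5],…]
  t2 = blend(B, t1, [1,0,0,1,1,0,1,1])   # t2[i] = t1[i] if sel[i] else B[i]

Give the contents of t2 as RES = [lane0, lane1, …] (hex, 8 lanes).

RES = [ 0xbb  0xca  0x6b  0xe4  0x27  0xa9  0x6d  0x88 ]

→ t0 |e5|c3|ca|11|6b|e4|e6|88|
→ t1 |bb|6b|06|e4|27|e6|6d|88|
→ t2 |bb|ca|6b|e4|27|a9|6d|88|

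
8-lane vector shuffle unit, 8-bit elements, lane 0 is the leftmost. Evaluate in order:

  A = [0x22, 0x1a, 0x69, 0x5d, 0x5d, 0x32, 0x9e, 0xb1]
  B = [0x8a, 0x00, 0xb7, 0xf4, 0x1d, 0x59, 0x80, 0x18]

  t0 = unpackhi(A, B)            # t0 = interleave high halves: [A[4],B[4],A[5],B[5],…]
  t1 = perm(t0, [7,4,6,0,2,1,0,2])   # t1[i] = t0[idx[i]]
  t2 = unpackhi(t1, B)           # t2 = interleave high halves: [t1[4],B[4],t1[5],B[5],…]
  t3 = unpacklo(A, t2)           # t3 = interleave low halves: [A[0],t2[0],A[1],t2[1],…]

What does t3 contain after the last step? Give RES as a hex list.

RES = [0x22, 0x32, 0x1a, 0x1d, 0x69, 0x1d, 0x5d, 0x59]

t0 = [0x5d, 0x1d, 0x32, 0x59, 0x9e, 0x80, 0xb1, 0x18]
t1 = [0x18, 0x9e, 0xb1, 0x5d, 0x32, 0x1d, 0x5d, 0x32]
t2 = [0x32, 0x1d, 0x1d, 0x59, 0x5d, 0x80, 0x32, 0x18]
t3 = [0x22, 0x32, 0x1a, 0x1d, 0x69, 0x1d, 0x5d, 0x59]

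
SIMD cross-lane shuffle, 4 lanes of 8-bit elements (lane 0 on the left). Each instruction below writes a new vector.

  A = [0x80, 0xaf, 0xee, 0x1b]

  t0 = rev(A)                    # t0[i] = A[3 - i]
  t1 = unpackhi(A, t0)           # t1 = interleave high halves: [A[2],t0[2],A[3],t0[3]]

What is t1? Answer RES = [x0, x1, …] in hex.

RES = [0xee, 0xaf, 0x1b, 0x80]

→ t0 |1b|ee|af|80|
→ t1 |ee|af|1b|80|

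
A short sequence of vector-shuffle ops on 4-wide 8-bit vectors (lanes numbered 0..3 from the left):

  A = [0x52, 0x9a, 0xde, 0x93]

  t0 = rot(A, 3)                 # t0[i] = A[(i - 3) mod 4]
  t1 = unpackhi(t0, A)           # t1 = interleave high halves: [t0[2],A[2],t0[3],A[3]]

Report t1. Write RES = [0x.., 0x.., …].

RES = [ 0x93  0xde  0x52  0x93 ]

t0 = [0x9a, 0xde, 0x93, 0x52]
t1 = [0x93, 0xde, 0x52, 0x93]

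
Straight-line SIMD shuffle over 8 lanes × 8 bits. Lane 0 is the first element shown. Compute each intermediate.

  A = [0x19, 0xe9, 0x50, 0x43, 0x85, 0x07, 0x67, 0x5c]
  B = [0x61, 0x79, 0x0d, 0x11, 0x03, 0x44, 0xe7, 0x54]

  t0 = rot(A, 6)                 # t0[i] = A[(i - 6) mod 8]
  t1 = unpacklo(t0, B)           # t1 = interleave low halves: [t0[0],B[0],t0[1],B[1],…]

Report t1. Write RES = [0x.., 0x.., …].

t0 = [0x50, 0x43, 0x85, 0x07, 0x67, 0x5c, 0x19, 0xe9]
t1 = [0x50, 0x61, 0x43, 0x79, 0x85, 0x0d, 0x07, 0x11]

RES = [0x50, 0x61, 0x43, 0x79, 0x85, 0x0d, 0x07, 0x11]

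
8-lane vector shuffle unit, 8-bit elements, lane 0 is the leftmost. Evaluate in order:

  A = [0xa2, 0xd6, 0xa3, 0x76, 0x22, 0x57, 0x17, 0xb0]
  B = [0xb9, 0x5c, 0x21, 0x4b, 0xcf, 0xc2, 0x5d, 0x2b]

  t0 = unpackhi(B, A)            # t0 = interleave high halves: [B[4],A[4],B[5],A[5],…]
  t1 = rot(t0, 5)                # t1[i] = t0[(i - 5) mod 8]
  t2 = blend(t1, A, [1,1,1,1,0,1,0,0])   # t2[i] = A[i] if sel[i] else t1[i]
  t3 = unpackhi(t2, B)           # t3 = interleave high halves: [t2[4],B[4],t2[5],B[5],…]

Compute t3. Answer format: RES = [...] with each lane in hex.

→ t0 |cf|22|c2|57|5d|17|2b|b0|
→ t1 |57|5d|17|2b|b0|cf|22|c2|
→ t2 |a2|d6|a3|76|b0|57|22|c2|
→ t3 |b0|cf|57|c2|22|5d|c2|2b|

RES = [0xb0, 0xcf, 0x57, 0xc2, 0x22, 0x5d, 0xc2, 0x2b]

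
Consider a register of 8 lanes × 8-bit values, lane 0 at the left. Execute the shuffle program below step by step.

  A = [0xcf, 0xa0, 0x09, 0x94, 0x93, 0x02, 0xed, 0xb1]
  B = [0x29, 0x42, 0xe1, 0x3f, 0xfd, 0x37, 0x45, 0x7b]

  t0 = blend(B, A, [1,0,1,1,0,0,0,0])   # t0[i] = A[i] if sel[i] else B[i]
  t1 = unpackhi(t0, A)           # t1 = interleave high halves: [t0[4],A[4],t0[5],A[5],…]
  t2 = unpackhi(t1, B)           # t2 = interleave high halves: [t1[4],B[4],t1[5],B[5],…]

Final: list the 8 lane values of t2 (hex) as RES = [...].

RES = [ 0x45  0xfd  0xed  0x37  0x7b  0x45  0xb1  0x7b ]

t0 = [0xcf, 0x42, 0x09, 0x94, 0xfd, 0x37, 0x45, 0x7b]
t1 = [0xfd, 0x93, 0x37, 0x02, 0x45, 0xed, 0x7b, 0xb1]
t2 = [0x45, 0xfd, 0xed, 0x37, 0x7b, 0x45, 0xb1, 0x7b]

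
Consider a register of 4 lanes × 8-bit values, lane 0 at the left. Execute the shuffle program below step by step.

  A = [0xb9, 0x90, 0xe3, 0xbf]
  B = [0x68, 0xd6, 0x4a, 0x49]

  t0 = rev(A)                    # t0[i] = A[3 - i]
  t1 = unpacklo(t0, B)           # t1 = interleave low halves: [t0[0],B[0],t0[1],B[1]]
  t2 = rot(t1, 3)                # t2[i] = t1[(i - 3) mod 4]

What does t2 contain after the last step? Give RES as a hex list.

RES = [ 0x68  0xe3  0xd6  0xbf ]

→ t0 |bf|e3|90|b9|
→ t1 |bf|68|e3|d6|
→ t2 |68|e3|d6|bf|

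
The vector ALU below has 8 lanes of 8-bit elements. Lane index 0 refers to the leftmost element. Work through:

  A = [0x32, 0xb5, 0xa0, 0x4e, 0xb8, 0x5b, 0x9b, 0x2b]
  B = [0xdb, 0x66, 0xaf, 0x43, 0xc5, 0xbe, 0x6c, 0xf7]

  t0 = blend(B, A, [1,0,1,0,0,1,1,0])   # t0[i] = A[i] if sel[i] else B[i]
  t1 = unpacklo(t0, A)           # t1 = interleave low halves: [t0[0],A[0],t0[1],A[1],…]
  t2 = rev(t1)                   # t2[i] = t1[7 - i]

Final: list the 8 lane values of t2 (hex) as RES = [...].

→ t0 |32|66|a0|43|c5|5b|9b|f7|
→ t1 |32|32|66|b5|a0|a0|43|4e|
→ t2 |4e|43|a0|a0|b5|66|32|32|

RES = [0x4e, 0x43, 0xa0, 0xa0, 0xb5, 0x66, 0x32, 0x32]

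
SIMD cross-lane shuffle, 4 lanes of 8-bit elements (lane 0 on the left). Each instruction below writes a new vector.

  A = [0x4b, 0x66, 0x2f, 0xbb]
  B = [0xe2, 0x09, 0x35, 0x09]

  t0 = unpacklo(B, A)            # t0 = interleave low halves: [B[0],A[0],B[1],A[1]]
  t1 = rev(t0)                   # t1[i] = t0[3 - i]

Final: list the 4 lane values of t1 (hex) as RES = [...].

RES = [ 0x66  0x09  0x4b  0xe2 ]

→ t0 |e2|4b|09|66|
→ t1 |66|09|4b|e2|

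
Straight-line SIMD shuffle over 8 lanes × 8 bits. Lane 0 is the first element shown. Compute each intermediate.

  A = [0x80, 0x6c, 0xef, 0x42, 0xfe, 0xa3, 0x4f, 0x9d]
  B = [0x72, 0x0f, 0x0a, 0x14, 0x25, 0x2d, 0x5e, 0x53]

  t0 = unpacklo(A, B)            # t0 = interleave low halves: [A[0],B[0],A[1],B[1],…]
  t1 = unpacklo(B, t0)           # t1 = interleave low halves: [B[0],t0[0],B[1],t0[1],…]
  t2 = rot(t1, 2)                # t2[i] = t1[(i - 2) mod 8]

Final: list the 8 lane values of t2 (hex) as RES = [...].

  t0: 80 72 6c 0f ef 0a 42 14
  t1: 72 80 0f 72 0a 6c 14 0f
  t2: 14 0f 72 80 0f 72 0a 6c

RES = [ 0x14  0x0f  0x72  0x80  0x0f  0x72  0x0a  0x6c ]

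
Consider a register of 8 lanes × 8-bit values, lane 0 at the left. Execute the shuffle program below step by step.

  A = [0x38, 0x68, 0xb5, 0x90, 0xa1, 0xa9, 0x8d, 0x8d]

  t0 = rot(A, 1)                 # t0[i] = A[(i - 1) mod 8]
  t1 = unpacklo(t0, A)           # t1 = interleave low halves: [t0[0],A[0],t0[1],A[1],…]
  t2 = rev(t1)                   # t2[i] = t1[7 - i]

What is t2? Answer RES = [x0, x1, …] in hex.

  t0: 8d 38 68 b5 90 a1 a9 8d
  t1: 8d 38 38 68 68 b5 b5 90
  t2: 90 b5 b5 68 68 38 38 8d

RES = [ 0x90  0xb5  0xb5  0x68  0x68  0x38  0x38  0x8d ]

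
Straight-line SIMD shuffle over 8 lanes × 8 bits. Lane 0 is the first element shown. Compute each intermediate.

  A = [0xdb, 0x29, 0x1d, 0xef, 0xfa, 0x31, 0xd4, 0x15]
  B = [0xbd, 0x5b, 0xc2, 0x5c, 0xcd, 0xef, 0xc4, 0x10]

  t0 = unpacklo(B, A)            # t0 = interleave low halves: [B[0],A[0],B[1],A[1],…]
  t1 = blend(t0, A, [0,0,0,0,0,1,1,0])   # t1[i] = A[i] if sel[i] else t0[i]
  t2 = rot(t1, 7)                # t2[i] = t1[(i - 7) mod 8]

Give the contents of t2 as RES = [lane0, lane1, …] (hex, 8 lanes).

RES = [ 0xdb  0x5b  0x29  0xc2  0x31  0xd4  0xef  0xbd ]

→ t0 |bd|db|5b|29|c2|1d|5c|ef|
→ t1 |bd|db|5b|29|c2|31|d4|ef|
→ t2 |db|5b|29|c2|31|d4|ef|bd|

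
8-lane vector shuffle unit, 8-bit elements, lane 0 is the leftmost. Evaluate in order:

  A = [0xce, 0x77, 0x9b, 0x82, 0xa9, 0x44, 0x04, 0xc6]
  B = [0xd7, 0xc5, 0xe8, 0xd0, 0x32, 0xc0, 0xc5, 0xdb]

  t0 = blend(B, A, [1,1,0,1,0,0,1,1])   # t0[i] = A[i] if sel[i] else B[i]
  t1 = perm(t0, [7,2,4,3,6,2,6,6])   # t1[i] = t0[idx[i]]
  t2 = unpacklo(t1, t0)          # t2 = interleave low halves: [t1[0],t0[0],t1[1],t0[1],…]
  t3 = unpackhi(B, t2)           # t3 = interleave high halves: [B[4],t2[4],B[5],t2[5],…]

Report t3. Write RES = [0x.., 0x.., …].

  t0: ce 77 e8 82 32 c0 04 c6
  t1: c6 e8 32 82 04 e8 04 04
  t2: c6 ce e8 77 32 e8 82 82
  t3: 32 32 c0 e8 c5 82 db 82

RES = [0x32, 0x32, 0xc0, 0xe8, 0xc5, 0x82, 0xdb, 0x82]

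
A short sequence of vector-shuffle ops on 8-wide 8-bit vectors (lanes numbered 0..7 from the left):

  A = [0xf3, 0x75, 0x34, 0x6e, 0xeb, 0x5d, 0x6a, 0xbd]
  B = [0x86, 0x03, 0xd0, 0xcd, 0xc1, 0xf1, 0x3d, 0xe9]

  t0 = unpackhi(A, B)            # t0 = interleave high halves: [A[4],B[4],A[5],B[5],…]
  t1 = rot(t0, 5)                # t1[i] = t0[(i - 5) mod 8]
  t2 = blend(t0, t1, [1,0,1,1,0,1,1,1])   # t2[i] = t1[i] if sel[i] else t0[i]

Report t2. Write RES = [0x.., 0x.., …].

RES = [ 0xf1  0xc1  0x3d  0xbd  0x6a  0xeb  0xc1  0x5d ]

  t0: eb c1 5d f1 6a 3d bd e9
  t1: f1 6a 3d bd e9 eb c1 5d
  t2: f1 c1 3d bd 6a eb c1 5d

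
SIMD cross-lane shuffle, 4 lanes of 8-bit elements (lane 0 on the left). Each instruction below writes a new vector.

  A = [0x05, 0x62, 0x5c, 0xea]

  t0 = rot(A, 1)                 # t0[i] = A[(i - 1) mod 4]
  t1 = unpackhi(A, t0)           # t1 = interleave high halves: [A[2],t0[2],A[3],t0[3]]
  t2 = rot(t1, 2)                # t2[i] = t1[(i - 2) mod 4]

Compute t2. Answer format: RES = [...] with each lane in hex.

t0 = [0xea, 0x05, 0x62, 0x5c]
t1 = [0x5c, 0x62, 0xea, 0x5c]
t2 = [0xea, 0x5c, 0x5c, 0x62]

RES = [ 0xea  0x5c  0x5c  0x62 ]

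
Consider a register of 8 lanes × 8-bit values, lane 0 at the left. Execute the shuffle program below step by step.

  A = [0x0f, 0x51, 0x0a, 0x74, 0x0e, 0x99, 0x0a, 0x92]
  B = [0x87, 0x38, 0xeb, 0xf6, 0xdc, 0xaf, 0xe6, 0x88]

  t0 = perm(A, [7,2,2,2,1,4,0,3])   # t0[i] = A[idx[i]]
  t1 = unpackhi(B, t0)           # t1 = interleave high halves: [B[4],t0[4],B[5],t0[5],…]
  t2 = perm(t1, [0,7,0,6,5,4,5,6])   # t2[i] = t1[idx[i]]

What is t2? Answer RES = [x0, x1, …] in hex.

RES = [ 0xdc  0x74  0xdc  0x88  0x0f  0xe6  0x0f  0x88 ]

  t0: 92 0a 0a 0a 51 0e 0f 74
  t1: dc 51 af 0e e6 0f 88 74
  t2: dc 74 dc 88 0f e6 0f 88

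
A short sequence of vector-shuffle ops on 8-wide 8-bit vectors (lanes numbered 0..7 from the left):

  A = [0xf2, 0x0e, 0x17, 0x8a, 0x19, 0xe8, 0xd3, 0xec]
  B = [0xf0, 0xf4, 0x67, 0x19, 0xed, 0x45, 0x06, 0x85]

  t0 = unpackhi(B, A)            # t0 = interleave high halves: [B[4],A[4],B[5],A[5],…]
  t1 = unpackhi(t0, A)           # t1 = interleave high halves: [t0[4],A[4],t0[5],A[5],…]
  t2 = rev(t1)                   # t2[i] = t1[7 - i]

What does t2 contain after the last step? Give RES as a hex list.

RES = [0xec, 0xec, 0xd3, 0x85, 0xe8, 0xd3, 0x19, 0x06]

→ t0 |ed|19|45|e8|06|d3|85|ec|
→ t1 |06|19|d3|e8|85|d3|ec|ec|
→ t2 |ec|ec|d3|85|e8|d3|19|06|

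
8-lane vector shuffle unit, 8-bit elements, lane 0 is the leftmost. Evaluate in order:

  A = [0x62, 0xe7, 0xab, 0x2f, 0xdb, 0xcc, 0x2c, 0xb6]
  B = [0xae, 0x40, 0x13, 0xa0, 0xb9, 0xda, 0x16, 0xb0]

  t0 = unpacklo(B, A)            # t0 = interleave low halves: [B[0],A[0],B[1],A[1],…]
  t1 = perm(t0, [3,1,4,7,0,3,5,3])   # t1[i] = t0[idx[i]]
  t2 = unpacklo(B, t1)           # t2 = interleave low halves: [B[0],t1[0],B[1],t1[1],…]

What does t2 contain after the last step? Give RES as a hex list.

→ t0 |ae|62|40|e7|13|ab|a0|2f|
→ t1 |e7|62|13|2f|ae|e7|ab|e7|
→ t2 |ae|e7|40|62|13|13|a0|2f|

RES = [0xae, 0xe7, 0x40, 0x62, 0x13, 0x13, 0xa0, 0x2f]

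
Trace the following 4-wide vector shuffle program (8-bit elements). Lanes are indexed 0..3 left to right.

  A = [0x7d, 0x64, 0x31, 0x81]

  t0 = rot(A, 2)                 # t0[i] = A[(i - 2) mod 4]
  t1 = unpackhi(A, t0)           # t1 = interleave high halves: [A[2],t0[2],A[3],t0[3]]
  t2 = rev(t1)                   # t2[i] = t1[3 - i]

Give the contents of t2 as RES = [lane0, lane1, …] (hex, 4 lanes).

RES = [0x64, 0x81, 0x7d, 0x31]

t0 = [0x31, 0x81, 0x7d, 0x64]
t1 = [0x31, 0x7d, 0x81, 0x64]
t2 = [0x64, 0x81, 0x7d, 0x31]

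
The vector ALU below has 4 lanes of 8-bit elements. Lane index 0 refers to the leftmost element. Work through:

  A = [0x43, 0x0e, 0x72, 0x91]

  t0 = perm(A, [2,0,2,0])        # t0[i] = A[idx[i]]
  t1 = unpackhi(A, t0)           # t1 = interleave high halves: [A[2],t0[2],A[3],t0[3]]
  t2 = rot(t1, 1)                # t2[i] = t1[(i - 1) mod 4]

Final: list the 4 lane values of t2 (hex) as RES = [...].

RES = [0x43, 0x72, 0x72, 0x91]

→ t0 |72|43|72|43|
→ t1 |72|72|91|43|
→ t2 |43|72|72|91|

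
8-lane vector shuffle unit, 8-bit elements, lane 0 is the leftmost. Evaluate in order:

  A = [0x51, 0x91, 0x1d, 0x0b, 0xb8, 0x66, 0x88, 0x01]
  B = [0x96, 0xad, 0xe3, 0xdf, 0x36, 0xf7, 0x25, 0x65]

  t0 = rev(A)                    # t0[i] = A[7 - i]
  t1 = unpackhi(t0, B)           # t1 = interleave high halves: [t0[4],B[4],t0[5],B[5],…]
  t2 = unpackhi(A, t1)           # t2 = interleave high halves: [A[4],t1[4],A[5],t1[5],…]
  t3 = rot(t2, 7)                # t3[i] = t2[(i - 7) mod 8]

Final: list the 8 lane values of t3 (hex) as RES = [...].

RES = [0x91, 0x66, 0x25, 0x88, 0x51, 0x01, 0x65, 0xb8]

→ t0 |01|88|66|b8|0b|1d|91|51|
→ t1 |0b|36|1d|f7|91|25|51|65|
→ t2 |b8|91|66|25|88|51|01|65|
→ t3 |91|66|25|88|51|01|65|b8|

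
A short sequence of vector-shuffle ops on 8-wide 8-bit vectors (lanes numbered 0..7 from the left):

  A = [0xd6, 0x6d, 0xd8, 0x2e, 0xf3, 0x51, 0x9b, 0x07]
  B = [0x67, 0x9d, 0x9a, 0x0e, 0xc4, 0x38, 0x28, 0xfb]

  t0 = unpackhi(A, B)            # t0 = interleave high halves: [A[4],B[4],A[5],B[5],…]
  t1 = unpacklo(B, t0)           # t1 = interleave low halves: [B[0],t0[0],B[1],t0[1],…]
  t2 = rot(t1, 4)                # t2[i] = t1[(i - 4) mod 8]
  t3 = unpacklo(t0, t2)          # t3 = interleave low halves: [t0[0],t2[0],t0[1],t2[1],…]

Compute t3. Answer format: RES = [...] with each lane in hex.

t0 = [0xf3, 0xc4, 0x51, 0x38, 0x9b, 0x28, 0x07, 0xfb]
t1 = [0x67, 0xf3, 0x9d, 0xc4, 0x9a, 0x51, 0x0e, 0x38]
t2 = [0x9a, 0x51, 0x0e, 0x38, 0x67, 0xf3, 0x9d, 0xc4]
t3 = [0xf3, 0x9a, 0xc4, 0x51, 0x51, 0x0e, 0x38, 0x38]

RES = [0xf3, 0x9a, 0xc4, 0x51, 0x51, 0x0e, 0x38, 0x38]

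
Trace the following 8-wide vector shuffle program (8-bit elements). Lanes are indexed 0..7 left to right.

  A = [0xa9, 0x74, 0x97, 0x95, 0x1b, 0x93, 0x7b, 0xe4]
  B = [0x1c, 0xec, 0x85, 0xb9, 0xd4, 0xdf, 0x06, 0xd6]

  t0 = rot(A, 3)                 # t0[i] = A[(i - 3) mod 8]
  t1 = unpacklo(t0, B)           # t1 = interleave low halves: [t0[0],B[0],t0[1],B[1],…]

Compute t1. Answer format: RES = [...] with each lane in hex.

t0 = [0x93, 0x7b, 0xe4, 0xa9, 0x74, 0x97, 0x95, 0x1b]
t1 = [0x93, 0x1c, 0x7b, 0xec, 0xe4, 0x85, 0xa9, 0xb9]

RES = [0x93, 0x1c, 0x7b, 0xec, 0xe4, 0x85, 0xa9, 0xb9]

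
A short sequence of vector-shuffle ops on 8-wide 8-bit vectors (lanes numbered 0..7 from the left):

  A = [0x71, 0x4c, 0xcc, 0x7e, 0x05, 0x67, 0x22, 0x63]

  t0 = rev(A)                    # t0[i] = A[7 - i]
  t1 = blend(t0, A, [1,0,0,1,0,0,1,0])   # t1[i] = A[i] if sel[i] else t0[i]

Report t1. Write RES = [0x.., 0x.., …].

RES = [0x71, 0x22, 0x67, 0x7e, 0x7e, 0xcc, 0x22, 0x71]

→ t0 |63|22|67|05|7e|cc|4c|71|
→ t1 |71|22|67|7e|7e|cc|22|71|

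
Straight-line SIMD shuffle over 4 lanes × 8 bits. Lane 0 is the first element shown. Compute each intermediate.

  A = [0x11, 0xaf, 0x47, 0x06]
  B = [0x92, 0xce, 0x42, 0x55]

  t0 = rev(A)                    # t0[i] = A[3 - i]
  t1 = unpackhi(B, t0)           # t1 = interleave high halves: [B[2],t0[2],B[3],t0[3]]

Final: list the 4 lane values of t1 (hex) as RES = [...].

  t0: 06 47 af 11
  t1: 42 af 55 11

RES = [0x42, 0xaf, 0x55, 0x11]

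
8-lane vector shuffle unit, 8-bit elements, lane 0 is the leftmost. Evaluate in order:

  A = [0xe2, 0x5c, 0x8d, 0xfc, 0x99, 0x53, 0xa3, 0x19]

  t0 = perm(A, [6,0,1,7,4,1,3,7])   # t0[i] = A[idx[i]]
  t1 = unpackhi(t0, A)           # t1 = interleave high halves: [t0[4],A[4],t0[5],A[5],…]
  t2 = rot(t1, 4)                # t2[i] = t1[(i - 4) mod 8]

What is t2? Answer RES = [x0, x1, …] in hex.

RES = [0xfc, 0xa3, 0x19, 0x19, 0x99, 0x99, 0x5c, 0x53]

→ t0 |a3|e2|5c|19|99|5c|fc|19|
→ t1 |99|99|5c|53|fc|a3|19|19|
→ t2 |fc|a3|19|19|99|99|5c|53|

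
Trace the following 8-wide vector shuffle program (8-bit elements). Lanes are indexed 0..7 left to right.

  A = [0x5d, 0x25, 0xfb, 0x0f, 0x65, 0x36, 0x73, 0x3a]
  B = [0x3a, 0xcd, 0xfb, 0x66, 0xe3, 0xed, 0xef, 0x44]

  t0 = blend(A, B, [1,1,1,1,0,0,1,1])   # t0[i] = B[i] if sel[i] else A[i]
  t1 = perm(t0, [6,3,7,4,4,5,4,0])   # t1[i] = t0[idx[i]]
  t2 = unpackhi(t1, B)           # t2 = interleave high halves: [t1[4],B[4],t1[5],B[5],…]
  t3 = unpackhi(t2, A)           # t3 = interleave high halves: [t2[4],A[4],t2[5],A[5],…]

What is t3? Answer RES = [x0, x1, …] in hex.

RES = [0x65, 0x65, 0xef, 0x36, 0x3a, 0x73, 0x44, 0x3a]

  t0: 3a cd fb 66 65 36 ef 44
  t1: ef 66 44 65 65 36 65 3a
  t2: 65 e3 36 ed 65 ef 3a 44
  t3: 65 65 ef 36 3a 73 44 3a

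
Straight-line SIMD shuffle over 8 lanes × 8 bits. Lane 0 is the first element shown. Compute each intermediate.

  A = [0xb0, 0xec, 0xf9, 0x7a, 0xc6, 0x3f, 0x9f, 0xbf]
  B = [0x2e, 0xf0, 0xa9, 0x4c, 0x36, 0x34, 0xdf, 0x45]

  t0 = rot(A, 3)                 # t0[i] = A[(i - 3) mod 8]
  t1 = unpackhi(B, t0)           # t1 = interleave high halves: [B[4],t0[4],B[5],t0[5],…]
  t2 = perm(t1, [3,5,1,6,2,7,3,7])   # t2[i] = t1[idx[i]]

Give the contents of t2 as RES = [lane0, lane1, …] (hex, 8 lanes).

  t0: 3f 9f bf b0 ec f9 7a c6
  t1: 36 ec 34 f9 df 7a 45 c6
  t2: f9 7a ec 45 34 c6 f9 c6

RES = [ 0xf9  0x7a  0xec  0x45  0x34  0xc6  0xf9  0xc6 ]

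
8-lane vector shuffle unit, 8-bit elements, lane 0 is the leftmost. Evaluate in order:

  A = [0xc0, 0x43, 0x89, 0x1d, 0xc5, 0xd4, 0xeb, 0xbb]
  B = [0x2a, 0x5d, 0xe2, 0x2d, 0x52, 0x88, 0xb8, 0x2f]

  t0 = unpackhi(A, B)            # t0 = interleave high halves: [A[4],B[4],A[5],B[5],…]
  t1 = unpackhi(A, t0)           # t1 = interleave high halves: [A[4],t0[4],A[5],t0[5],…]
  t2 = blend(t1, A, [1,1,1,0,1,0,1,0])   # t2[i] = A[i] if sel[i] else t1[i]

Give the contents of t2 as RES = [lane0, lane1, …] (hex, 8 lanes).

  t0: c5 52 d4 88 eb b8 bb 2f
  t1: c5 eb d4 b8 eb bb bb 2f
  t2: c0 43 89 b8 c5 bb eb 2f

RES = [ 0xc0  0x43  0x89  0xb8  0xc5  0xbb  0xeb  0x2f ]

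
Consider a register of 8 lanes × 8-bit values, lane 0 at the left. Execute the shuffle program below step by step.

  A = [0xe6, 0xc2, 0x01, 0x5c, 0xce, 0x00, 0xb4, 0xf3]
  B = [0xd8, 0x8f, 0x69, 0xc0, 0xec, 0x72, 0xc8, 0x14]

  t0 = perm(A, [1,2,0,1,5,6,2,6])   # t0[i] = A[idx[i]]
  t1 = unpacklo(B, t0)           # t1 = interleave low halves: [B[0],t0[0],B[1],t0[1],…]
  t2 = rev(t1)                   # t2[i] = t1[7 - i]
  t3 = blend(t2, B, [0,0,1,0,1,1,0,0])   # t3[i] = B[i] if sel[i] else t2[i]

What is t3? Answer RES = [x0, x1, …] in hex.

t0 = [0xc2, 0x01, 0xe6, 0xc2, 0x00, 0xb4, 0x01, 0xb4]
t1 = [0xd8, 0xc2, 0x8f, 0x01, 0x69, 0xe6, 0xc0, 0xc2]
t2 = [0xc2, 0xc0, 0xe6, 0x69, 0x01, 0x8f, 0xc2, 0xd8]
t3 = [0xc2, 0xc0, 0x69, 0x69, 0xec, 0x72, 0xc2, 0xd8]

RES = [0xc2, 0xc0, 0x69, 0x69, 0xec, 0x72, 0xc2, 0xd8]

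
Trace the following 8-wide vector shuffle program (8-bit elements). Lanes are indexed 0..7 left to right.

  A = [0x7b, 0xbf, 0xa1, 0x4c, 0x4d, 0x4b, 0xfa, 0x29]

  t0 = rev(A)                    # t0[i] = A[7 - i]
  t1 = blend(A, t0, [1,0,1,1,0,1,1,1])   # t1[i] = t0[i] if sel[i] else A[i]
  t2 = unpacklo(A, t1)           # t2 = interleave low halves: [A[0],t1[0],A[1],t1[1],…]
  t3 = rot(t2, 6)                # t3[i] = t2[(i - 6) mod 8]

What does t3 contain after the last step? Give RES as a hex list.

RES = [ 0xbf  0xbf  0xa1  0x4b  0x4c  0x4d  0x7b  0x29 ]

  t0: 29 fa 4b 4d 4c a1 bf 7b
  t1: 29 bf 4b 4d 4d a1 bf 7b
  t2: 7b 29 bf bf a1 4b 4c 4d
  t3: bf bf a1 4b 4c 4d 7b 29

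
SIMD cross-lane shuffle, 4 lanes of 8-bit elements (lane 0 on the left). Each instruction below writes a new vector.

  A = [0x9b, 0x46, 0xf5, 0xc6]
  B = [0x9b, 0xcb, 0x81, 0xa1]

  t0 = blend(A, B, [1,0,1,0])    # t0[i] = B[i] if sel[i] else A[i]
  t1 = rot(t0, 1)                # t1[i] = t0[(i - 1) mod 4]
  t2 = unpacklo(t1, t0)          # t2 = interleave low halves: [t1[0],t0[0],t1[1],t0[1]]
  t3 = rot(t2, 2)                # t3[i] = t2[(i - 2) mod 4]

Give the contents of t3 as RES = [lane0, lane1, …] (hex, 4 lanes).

→ t0 |9b|46|81|c6|
→ t1 |c6|9b|46|81|
→ t2 |c6|9b|9b|46|
→ t3 |9b|46|c6|9b|

RES = [ 0x9b  0x46  0xc6  0x9b ]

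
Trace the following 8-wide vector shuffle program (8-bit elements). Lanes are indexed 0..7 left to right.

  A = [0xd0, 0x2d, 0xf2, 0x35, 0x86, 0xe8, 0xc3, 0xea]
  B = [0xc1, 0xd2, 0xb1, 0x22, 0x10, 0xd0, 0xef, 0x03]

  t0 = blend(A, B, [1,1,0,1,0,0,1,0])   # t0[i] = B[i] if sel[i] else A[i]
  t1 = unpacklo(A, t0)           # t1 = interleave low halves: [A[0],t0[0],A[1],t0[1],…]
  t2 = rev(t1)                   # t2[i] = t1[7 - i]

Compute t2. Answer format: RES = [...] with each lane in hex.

t0 = [0xc1, 0xd2, 0xf2, 0x22, 0x86, 0xe8, 0xef, 0xea]
t1 = [0xd0, 0xc1, 0x2d, 0xd2, 0xf2, 0xf2, 0x35, 0x22]
t2 = [0x22, 0x35, 0xf2, 0xf2, 0xd2, 0x2d, 0xc1, 0xd0]

RES = [0x22, 0x35, 0xf2, 0xf2, 0xd2, 0x2d, 0xc1, 0xd0]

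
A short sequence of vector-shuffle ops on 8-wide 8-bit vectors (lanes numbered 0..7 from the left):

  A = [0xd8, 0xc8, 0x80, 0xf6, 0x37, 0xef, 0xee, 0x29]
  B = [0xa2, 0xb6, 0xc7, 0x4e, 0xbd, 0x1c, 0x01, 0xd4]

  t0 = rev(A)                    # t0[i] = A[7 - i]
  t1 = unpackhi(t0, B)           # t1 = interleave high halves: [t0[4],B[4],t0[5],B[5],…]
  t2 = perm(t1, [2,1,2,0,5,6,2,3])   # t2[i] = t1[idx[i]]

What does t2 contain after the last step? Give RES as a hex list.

RES = [ 0x80  0xbd  0x80  0xf6  0x01  0xd8  0x80  0x1c ]

  t0: 29 ee ef 37 f6 80 c8 d8
  t1: f6 bd 80 1c c8 01 d8 d4
  t2: 80 bd 80 f6 01 d8 80 1c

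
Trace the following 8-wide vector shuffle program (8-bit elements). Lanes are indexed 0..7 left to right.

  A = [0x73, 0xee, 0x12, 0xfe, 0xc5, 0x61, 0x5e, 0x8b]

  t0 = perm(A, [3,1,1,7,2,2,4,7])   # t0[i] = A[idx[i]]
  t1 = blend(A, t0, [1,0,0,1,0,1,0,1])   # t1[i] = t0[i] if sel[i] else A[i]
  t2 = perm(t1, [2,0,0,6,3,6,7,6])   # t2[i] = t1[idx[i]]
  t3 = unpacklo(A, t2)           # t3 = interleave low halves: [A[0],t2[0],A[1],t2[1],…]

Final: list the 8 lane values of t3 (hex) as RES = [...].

→ t0 |fe|ee|ee|8b|12|12|c5|8b|
→ t1 |fe|ee|12|8b|c5|12|5e|8b|
→ t2 |12|fe|fe|5e|8b|5e|8b|5e|
→ t3 |73|12|ee|fe|12|fe|fe|5e|

RES = [ 0x73  0x12  0xee  0xfe  0x12  0xfe  0xfe  0x5e ]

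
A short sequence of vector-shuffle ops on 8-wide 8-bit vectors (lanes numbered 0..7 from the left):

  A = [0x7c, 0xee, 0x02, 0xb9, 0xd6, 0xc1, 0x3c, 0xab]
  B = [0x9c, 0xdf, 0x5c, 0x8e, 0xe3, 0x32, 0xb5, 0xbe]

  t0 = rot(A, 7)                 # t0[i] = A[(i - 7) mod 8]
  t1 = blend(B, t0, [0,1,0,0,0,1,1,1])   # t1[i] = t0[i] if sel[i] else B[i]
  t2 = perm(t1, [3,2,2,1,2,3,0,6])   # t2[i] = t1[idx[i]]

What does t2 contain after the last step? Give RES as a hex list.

→ t0 |ee|02|b9|d6|c1|3c|ab|7c|
→ t1 |9c|02|5c|8e|e3|3c|ab|7c|
→ t2 |8e|5c|5c|02|5c|8e|9c|ab|

RES = [ 0x8e  0x5c  0x5c  0x02  0x5c  0x8e  0x9c  0xab ]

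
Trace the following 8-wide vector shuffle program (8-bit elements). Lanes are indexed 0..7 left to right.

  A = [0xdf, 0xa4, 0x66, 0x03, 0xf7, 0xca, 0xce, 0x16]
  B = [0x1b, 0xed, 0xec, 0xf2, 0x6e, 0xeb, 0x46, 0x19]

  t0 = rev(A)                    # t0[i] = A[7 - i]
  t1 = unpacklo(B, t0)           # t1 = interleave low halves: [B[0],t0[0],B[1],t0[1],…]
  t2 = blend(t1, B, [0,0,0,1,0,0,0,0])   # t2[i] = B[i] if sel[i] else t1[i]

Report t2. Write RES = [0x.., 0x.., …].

→ t0 |16|ce|ca|f7|03|66|a4|df|
→ t1 |1b|16|ed|ce|ec|ca|f2|f7|
→ t2 |1b|16|ed|f2|ec|ca|f2|f7|

RES = [ 0x1b  0x16  0xed  0xf2  0xec  0xca  0xf2  0xf7 ]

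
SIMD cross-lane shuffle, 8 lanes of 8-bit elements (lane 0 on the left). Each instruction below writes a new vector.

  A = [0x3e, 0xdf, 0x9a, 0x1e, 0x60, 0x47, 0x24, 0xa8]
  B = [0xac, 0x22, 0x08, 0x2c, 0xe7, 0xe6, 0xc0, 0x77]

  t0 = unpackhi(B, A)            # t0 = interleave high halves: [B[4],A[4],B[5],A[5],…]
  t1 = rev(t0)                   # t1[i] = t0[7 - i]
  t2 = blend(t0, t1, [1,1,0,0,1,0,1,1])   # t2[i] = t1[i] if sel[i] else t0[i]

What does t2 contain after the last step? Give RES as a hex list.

→ t0 |e7|60|e6|47|c0|24|77|a8|
→ t1 |a8|77|24|c0|47|e6|60|e7|
→ t2 |a8|77|e6|47|47|24|60|e7|

RES = [0xa8, 0x77, 0xe6, 0x47, 0x47, 0x24, 0x60, 0xe7]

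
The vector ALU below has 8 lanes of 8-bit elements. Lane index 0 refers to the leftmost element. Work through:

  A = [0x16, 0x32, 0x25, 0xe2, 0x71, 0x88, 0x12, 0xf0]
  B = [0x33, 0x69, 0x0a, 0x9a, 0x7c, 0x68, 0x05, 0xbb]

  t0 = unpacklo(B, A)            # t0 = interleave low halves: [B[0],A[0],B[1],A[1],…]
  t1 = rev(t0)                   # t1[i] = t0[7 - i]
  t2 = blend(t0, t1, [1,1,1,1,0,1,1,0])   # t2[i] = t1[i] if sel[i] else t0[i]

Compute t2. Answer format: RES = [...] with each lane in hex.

→ t0 |33|16|69|32|0a|25|9a|e2|
→ t1 |e2|9a|25|0a|32|69|16|33|
→ t2 |e2|9a|25|0a|0a|69|16|e2|

RES = [ 0xe2  0x9a  0x25  0x0a  0x0a  0x69  0x16  0xe2 ]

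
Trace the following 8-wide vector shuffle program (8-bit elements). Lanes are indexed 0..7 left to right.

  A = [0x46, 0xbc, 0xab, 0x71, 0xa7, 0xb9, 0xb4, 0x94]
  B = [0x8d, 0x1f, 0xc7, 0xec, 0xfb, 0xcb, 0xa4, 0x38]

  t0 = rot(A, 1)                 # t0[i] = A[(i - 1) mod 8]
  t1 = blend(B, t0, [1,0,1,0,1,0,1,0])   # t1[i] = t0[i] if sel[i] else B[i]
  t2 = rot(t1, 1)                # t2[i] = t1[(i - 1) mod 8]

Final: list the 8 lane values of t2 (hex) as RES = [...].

RES = [0x38, 0x94, 0x1f, 0xbc, 0xec, 0x71, 0xcb, 0xb9]

t0 = [0x94, 0x46, 0xbc, 0xab, 0x71, 0xa7, 0xb9, 0xb4]
t1 = [0x94, 0x1f, 0xbc, 0xec, 0x71, 0xcb, 0xb9, 0x38]
t2 = [0x38, 0x94, 0x1f, 0xbc, 0xec, 0x71, 0xcb, 0xb9]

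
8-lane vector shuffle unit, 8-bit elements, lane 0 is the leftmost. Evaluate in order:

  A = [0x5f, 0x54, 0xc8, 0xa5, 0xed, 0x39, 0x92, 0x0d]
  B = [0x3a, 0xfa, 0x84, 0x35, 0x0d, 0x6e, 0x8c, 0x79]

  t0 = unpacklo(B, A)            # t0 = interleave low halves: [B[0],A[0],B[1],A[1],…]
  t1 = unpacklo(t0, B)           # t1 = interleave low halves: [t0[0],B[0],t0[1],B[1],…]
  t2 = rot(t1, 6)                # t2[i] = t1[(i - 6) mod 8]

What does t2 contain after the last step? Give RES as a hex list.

t0 = [0x3a, 0x5f, 0xfa, 0x54, 0x84, 0xc8, 0x35, 0xa5]
t1 = [0x3a, 0x3a, 0x5f, 0xfa, 0xfa, 0x84, 0x54, 0x35]
t2 = [0x5f, 0xfa, 0xfa, 0x84, 0x54, 0x35, 0x3a, 0x3a]

RES = [ 0x5f  0xfa  0xfa  0x84  0x54  0x35  0x3a  0x3a ]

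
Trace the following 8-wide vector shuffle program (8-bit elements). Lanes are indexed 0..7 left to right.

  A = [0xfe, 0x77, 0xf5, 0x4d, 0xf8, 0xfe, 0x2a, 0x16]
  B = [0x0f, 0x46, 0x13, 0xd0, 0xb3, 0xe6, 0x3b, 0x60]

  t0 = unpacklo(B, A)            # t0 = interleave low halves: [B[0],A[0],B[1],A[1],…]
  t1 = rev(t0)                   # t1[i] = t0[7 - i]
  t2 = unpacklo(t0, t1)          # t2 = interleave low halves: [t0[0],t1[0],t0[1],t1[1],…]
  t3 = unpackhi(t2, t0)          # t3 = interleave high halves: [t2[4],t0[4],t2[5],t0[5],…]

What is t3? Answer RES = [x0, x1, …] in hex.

RES = [ 0x46  0x13  0xf5  0xf5  0x77  0xd0  0x13  0x4d ]

  t0: 0f fe 46 77 13 f5 d0 4d
  t1: 4d d0 f5 13 77 46 fe 0f
  t2: 0f 4d fe d0 46 f5 77 13
  t3: 46 13 f5 f5 77 d0 13 4d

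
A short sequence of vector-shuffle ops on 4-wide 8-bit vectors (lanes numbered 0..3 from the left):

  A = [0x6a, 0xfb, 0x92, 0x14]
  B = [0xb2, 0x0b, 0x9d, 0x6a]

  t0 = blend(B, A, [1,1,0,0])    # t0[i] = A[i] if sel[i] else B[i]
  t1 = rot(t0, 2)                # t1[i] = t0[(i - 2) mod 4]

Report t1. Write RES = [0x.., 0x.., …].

  t0: 6a fb 9d 6a
  t1: 9d 6a 6a fb

RES = [ 0x9d  0x6a  0x6a  0xfb ]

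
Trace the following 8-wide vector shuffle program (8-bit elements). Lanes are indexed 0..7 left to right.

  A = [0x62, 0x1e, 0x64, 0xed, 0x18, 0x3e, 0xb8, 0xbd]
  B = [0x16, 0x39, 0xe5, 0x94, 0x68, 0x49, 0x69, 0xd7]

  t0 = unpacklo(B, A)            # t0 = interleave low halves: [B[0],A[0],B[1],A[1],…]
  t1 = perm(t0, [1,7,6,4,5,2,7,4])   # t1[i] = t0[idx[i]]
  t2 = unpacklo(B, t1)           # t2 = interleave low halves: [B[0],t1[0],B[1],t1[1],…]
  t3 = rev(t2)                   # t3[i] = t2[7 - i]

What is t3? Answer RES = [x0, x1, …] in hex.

RES = [ 0xe5  0x94  0x94  0xe5  0xed  0x39  0x62  0x16 ]

t0 = [0x16, 0x62, 0x39, 0x1e, 0xe5, 0x64, 0x94, 0xed]
t1 = [0x62, 0xed, 0x94, 0xe5, 0x64, 0x39, 0xed, 0xe5]
t2 = [0x16, 0x62, 0x39, 0xed, 0xe5, 0x94, 0x94, 0xe5]
t3 = [0xe5, 0x94, 0x94, 0xe5, 0xed, 0x39, 0x62, 0x16]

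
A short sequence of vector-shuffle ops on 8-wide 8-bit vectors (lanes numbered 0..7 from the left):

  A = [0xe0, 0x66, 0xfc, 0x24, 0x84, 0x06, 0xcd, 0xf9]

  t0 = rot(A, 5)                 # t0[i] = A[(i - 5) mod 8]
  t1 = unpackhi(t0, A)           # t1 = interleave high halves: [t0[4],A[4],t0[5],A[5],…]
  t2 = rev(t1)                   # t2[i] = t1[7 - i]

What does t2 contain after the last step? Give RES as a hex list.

t0 = [0x24, 0x84, 0x06, 0xcd, 0xf9, 0xe0, 0x66, 0xfc]
t1 = [0xf9, 0x84, 0xe0, 0x06, 0x66, 0xcd, 0xfc, 0xf9]
t2 = [0xf9, 0xfc, 0xcd, 0x66, 0x06, 0xe0, 0x84, 0xf9]

RES = [ 0xf9  0xfc  0xcd  0x66  0x06  0xe0  0x84  0xf9 ]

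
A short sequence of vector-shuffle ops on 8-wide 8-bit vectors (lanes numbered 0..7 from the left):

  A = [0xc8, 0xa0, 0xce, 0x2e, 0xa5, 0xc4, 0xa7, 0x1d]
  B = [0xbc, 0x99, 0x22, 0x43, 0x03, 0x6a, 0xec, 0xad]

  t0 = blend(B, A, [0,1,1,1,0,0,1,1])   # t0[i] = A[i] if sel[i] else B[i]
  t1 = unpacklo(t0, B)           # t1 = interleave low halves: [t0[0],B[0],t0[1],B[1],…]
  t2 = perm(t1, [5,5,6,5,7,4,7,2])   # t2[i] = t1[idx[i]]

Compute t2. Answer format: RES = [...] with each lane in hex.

RES = [0x22, 0x22, 0x2e, 0x22, 0x43, 0xce, 0x43, 0xa0]

  t0: bc a0 ce 2e 03 6a a7 1d
  t1: bc bc a0 99 ce 22 2e 43
  t2: 22 22 2e 22 43 ce 43 a0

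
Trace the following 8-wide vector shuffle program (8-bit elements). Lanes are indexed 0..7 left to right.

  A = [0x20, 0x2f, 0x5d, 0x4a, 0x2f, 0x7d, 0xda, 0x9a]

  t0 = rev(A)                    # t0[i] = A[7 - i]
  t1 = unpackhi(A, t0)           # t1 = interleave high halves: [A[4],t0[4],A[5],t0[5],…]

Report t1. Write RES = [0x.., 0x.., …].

t0 = [0x9a, 0xda, 0x7d, 0x2f, 0x4a, 0x5d, 0x2f, 0x20]
t1 = [0x2f, 0x4a, 0x7d, 0x5d, 0xda, 0x2f, 0x9a, 0x20]

RES = [ 0x2f  0x4a  0x7d  0x5d  0xda  0x2f  0x9a  0x20 ]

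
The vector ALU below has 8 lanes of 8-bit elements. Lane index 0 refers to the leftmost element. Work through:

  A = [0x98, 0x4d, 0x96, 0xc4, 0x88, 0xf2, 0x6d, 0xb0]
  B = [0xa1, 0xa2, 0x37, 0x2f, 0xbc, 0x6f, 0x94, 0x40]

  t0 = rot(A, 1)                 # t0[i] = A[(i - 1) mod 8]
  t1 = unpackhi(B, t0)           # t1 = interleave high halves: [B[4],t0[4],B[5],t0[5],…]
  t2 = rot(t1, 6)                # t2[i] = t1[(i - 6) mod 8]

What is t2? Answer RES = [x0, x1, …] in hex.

RES = [0x6f, 0x88, 0x94, 0xf2, 0x40, 0x6d, 0xbc, 0xc4]

→ t0 |b0|98|4d|96|c4|88|f2|6d|
→ t1 |bc|c4|6f|88|94|f2|40|6d|
→ t2 |6f|88|94|f2|40|6d|bc|c4|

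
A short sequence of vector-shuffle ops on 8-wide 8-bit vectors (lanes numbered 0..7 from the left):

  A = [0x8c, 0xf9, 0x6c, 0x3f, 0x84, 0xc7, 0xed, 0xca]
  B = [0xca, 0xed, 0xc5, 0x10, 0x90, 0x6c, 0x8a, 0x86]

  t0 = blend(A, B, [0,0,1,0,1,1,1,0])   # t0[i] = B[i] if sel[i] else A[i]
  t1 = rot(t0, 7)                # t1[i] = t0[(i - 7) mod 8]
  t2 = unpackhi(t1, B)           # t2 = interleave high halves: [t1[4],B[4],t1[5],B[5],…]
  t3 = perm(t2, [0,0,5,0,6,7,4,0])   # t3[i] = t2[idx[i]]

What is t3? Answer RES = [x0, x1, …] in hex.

  t0: 8c f9 c5 3f 90 6c 8a ca
  t1: f9 c5 3f 90 6c 8a ca 8c
  t2: 6c 90 8a 6c ca 8a 8c 86
  t3: 6c 6c 8a 6c 8c 86 ca 6c

RES = [ 0x6c  0x6c  0x8a  0x6c  0x8c  0x86  0xca  0x6c ]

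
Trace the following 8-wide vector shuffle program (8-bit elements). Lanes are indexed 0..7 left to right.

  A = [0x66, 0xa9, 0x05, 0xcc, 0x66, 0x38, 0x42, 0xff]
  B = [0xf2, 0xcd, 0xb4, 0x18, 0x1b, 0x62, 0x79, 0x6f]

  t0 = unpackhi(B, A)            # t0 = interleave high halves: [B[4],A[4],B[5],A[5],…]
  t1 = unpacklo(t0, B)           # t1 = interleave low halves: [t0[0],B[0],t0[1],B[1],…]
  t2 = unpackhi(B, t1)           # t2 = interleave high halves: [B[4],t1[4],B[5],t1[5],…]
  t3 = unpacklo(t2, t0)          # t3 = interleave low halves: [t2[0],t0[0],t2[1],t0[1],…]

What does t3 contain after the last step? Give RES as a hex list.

t0 = [0x1b, 0x66, 0x62, 0x38, 0x79, 0x42, 0x6f, 0xff]
t1 = [0x1b, 0xf2, 0x66, 0xcd, 0x62, 0xb4, 0x38, 0x18]
t2 = [0x1b, 0x62, 0x62, 0xb4, 0x79, 0x38, 0x6f, 0x18]
t3 = [0x1b, 0x1b, 0x62, 0x66, 0x62, 0x62, 0xb4, 0x38]

RES = [0x1b, 0x1b, 0x62, 0x66, 0x62, 0x62, 0xb4, 0x38]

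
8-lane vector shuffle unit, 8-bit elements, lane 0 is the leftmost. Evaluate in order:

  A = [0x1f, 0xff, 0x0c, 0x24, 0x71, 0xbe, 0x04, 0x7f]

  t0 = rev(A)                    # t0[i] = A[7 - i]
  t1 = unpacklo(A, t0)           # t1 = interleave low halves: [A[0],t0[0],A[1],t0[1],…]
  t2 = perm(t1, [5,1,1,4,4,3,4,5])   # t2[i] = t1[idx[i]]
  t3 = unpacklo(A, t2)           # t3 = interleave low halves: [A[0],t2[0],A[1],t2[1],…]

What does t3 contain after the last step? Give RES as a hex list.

RES = [ 0x1f  0xbe  0xff  0x7f  0x0c  0x7f  0x24  0x0c ]

→ t0 |7f|04|be|71|24|0c|ff|1f|
→ t1 |1f|7f|ff|04|0c|be|24|71|
→ t2 |be|7f|7f|0c|0c|04|0c|be|
→ t3 |1f|be|ff|7f|0c|7f|24|0c|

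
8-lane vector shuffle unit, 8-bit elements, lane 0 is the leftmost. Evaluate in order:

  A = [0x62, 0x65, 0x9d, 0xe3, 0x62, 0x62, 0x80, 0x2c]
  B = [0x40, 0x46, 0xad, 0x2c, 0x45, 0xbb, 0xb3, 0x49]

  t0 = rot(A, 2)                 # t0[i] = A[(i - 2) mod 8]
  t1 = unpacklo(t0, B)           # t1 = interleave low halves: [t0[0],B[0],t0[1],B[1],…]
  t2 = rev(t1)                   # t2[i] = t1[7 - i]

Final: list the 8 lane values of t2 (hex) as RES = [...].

→ t0 |80|2c|62|65|9d|e3|62|62|
→ t1 |80|40|2c|46|62|ad|65|2c|
→ t2 |2c|65|ad|62|46|2c|40|80|

RES = [ 0x2c  0x65  0xad  0x62  0x46  0x2c  0x40  0x80 ]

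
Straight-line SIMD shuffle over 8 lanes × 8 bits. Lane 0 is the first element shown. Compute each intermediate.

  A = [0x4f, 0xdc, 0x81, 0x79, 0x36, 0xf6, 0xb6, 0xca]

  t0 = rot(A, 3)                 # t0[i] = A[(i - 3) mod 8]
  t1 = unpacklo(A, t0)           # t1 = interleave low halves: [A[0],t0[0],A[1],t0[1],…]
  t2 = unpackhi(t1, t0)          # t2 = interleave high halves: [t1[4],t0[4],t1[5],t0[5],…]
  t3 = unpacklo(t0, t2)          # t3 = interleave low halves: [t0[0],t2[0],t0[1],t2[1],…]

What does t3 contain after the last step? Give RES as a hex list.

→ t0 |f6|b6|ca|4f|dc|81|79|36|
→ t1 |4f|f6|dc|b6|81|ca|79|4f|
→ t2 |81|dc|ca|81|79|79|4f|36|
→ t3 |f6|81|b6|dc|ca|ca|4f|81|

RES = [0xf6, 0x81, 0xb6, 0xdc, 0xca, 0xca, 0x4f, 0x81]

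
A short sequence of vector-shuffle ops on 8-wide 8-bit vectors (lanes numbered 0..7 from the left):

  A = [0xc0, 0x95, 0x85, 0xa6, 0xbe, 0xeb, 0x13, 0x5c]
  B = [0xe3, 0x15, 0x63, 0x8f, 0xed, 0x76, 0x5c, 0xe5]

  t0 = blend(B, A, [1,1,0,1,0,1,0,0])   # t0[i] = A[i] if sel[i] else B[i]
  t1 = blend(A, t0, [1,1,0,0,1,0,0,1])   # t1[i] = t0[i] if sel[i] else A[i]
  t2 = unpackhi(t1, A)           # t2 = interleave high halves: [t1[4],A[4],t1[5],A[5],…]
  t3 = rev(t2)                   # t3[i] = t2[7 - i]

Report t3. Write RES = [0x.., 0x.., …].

t0 = [0xc0, 0x95, 0x63, 0xa6, 0xed, 0xeb, 0x5c, 0xe5]
t1 = [0xc0, 0x95, 0x85, 0xa6, 0xed, 0xeb, 0x13, 0xe5]
t2 = [0xed, 0xbe, 0xeb, 0xeb, 0x13, 0x13, 0xe5, 0x5c]
t3 = [0x5c, 0xe5, 0x13, 0x13, 0xeb, 0xeb, 0xbe, 0xed]

RES = [0x5c, 0xe5, 0x13, 0x13, 0xeb, 0xeb, 0xbe, 0xed]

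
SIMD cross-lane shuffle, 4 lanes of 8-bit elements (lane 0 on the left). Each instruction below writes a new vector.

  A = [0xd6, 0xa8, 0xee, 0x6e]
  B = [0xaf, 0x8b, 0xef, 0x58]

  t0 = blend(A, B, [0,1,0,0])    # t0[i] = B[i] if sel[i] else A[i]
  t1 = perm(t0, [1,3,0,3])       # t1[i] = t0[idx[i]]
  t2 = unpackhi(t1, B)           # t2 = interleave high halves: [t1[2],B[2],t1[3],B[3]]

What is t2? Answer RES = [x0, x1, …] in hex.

t0 = [0xd6, 0x8b, 0xee, 0x6e]
t1 = [0x8b, 0x6e, 0xd6, 0x6e]
t2 = [0xd6, 0xef, 0x6e, 0x58]

RES = [ 0xd6  0xef  0x6e  0x58 ]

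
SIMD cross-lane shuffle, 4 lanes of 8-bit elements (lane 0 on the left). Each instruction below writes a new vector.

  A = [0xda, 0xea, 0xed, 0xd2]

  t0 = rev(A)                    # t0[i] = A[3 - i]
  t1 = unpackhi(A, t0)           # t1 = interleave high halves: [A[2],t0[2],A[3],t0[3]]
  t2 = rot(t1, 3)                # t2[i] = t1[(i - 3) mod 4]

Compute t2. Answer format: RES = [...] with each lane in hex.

t0 = [0xd2, 0xed, 0xea, 0xda]
t1 = [0xed, 0xea, 0xd2, 0xda]
t2 = [0xea, 0xd2, 0xda, 0xed]

RES = [0xea, 0xd2, 0xda, 0xed]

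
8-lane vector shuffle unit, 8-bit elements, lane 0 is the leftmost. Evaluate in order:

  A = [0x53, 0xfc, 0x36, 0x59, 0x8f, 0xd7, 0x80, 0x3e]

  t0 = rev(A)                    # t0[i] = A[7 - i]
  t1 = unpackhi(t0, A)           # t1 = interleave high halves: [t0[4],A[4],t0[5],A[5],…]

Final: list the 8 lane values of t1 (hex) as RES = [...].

RES = [0x59, 0x8f, 0x36, 0xd7, 0xfc, 0x80, 0x53, 0x3e]

→ t0 |3e|80|d7|8f|59|36|fc|53|
→ t1 |59|8f|36|d7|fc|80|53|3e|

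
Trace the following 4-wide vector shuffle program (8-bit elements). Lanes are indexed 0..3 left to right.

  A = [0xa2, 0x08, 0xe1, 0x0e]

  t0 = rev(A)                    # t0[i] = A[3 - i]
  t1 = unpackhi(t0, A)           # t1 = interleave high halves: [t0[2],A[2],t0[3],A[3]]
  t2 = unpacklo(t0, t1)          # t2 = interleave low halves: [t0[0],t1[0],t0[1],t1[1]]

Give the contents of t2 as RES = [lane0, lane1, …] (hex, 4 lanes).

RES = [ 0x0e  0x08  0xe1  0xe1 ]

  t0: 0e e1 08 a2
  t1: 08 e1 a2 0e
  t2: 0e 08 e1 e1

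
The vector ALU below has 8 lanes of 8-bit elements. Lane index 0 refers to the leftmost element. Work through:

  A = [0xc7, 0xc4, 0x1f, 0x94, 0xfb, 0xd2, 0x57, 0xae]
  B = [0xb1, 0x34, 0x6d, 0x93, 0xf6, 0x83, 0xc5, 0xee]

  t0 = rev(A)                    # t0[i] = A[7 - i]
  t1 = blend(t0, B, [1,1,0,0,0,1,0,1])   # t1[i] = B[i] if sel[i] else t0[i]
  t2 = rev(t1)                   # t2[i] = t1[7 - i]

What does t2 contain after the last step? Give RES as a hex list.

  t0: ae 57 d2 fb 94 1f c4 c7
  t1: b1 34 d2 fb 94 83 c4 ee
  t2: ee c4 83 94 fb d2 34 b1

RES = [0xee, 0xc4, 0x83, 0x94, 0xfb, 0xd2, 0x34, 0xb1]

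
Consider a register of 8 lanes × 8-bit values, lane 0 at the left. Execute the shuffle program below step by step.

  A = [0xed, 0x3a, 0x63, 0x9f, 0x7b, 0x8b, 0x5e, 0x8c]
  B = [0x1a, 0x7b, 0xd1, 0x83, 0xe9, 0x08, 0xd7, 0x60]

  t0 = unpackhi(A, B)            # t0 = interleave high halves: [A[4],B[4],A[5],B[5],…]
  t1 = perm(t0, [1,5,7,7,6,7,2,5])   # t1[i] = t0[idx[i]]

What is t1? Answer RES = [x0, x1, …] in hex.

RES = [ 0xe9  0xd7  0x60  0x60  0x8c  0x60  0x8b  0xd7 ]

t0 = [0x7b, 0xe9, 0x8b, 0x08, 0x5e, 0xd7, 0x8c, 0x60]
t1 = [0xe9, 0xd7, 0x60, 0x60, 0x8c, 0x60, 0x8b, 0xd7]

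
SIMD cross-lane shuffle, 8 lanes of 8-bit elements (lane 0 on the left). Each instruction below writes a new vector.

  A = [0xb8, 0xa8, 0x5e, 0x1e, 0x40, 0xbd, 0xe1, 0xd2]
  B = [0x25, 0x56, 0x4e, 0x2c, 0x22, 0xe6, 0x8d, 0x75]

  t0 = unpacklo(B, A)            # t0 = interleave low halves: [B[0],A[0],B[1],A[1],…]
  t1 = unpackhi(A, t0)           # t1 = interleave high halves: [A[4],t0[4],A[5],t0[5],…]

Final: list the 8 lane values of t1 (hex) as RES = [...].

→ t0 |25|b8|56|a8|4e|5e|2c|1e|
→ t1 |40|4e|bd|5e|e1|2c|d2|1e|

RES = [0x40, 0x4e, 0xbd, 0x5e, 0xe1, 0x2c, 0xd2, 0x1e]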